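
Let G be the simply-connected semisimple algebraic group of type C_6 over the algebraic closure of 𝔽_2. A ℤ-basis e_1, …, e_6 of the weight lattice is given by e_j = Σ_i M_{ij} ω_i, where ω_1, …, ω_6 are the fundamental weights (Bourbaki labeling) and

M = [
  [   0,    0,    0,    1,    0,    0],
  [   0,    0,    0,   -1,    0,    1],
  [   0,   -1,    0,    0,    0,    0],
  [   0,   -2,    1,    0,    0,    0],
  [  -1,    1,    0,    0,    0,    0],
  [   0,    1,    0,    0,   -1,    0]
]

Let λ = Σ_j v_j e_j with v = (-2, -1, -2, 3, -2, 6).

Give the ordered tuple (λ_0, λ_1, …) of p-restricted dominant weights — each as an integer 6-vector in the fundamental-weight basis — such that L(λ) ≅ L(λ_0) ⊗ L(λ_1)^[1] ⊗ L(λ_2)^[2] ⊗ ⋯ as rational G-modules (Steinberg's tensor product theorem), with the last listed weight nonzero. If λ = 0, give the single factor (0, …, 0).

((1, 1, 1, 0, 1, 1), (1, 1, 0, 0, 0, 0))

Converting to the ω-basis (c_i = row i of M dotted with v = (-2, -1, -2, 3, -2, 6)):
  c_1 = 0*-2 + 0*-1 + 0*-2 + 1*3 + 0*-2 + 0*6 = 3
  c_2 = 0*-2 + 0*-1 + 0*-2 + -1*3 + 0*-2 + 1*6 = 3
  c_3 = 0*-2 + -1*-1 + 0*-2 + 0*3 + 0*-2 + 0*6 = 1
  c_4 = 0*-2 + -2*-1 + 1*-2 + 0*3 + 0*-2 + 0*6 = 0
  c_5 = -1*-2 + 1*-1 + 0*-2 + 0*3 + 0*-2 + 0*6 = 1
  c_6 = 0*-2 + 1*-1 + 0*-2 + 0*3 + -1*-2 + 0*6 = 1
p = 2; digits c_i = Σ_j d_{ij}·2^j, 0 ≤ d_{ij} < 2:
  c_1 = 3 = 1·2^0 + 1·2^1
  c_2 = 3 = 1·2^0 + 1·2^1
  c_3 = 1 = 1·2^0
  c_4 = 0
  c_5 = 1 = 1·2^0
  c_6 = 1 = 1·2^0
λ_0 = (1, 1, 1, 0, 1, 1)
λ_1 = (1, 1, 0, 0, 0, 0)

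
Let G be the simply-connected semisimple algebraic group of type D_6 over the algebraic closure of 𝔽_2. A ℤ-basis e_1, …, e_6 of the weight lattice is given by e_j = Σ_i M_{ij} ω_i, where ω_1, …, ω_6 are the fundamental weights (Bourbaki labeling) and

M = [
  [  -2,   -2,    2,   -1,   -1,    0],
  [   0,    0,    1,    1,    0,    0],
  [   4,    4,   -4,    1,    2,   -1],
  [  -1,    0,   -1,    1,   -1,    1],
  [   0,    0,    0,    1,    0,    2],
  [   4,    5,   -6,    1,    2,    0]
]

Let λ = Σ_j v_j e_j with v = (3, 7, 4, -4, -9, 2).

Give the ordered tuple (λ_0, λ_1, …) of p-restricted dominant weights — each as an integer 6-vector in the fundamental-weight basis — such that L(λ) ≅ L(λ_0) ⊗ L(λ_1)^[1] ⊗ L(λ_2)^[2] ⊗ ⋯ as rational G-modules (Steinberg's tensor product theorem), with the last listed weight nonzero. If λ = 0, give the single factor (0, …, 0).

((1, 0, 0, 0, 0, 1),)

In the fundamental-weight basis, λ has coordinates c = M·v (v = (3, 7, 4, -4, -9, 2)):
  c_1 = (-2)·(3) + (-2)·(7) + 2·4 + (-1)·(-4) + (-1)·(-9) + 0·2 = 1
  c_2 = 0·3 + 0·7 + 1·4 + (1)·(-4) + (0)·(-9) + 0·2 = 0
  c_3 = 4·3 + 4·7 + (-4)·(4) + (1)·(-4) + (2)·(-9) + (-1)·(2) = 0
  c_4 = (-1)·(3) + 0·7 + (-1)·(4) + (1)·(-4) + (-1)·(-9) + 1·2 = 0
  c_5 = 0·3 + 0·7 + 0·4 + (1)·(-4) + (0)·(-9) + 2·2 = 0
  c_6 = 4·3 + 5·7 + (-6)·(4) + (1)·(-4) + (2)·(-9) + 0·2 = 1
Expand coordinatewise in base 2:
  c_1 = 1 = 1·2^0
  c_2 = 0
  c_3 = 0
  c_4 = 0
  c_5 = 0
  c_6 = 1 = 1·2^0
Factor λ_0 = (1, 0, 0, 0, 0, 1)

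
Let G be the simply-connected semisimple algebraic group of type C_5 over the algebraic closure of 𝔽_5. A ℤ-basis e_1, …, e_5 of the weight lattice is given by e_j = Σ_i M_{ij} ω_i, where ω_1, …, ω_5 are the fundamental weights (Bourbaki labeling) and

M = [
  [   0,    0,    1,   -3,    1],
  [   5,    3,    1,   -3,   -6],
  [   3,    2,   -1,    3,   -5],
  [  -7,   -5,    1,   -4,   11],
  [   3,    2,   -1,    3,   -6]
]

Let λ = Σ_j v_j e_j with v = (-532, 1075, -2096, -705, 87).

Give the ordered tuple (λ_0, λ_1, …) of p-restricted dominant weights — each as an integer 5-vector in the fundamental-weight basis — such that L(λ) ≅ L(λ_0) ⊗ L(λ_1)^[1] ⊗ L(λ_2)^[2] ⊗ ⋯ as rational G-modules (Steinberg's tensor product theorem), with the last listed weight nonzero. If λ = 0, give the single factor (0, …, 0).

Change of basis e → ω: c = M·v where v = (-532, 1075, -2096, -705, 87):
  c_1 = 0*-532 + 0*1075 + 1*-2096 + -3*-705 + 1*87 = 106
  c_2 = 5*-532 + 3*1075 + 1*-2096 + -3*-705 + -6*87 = 62
  c_3 = 3*-532 + 2*1075 + -1*-2096 + 3*-705 + -5*87 = 100
  c_4 = -7*-532 + -5*1075 + 1*-2096 + -4*-705 + 11*87 = 30
  c_5 = 3*-532 + 2*1075 + -1*-2096 + 3*-705 + -6*87 = 13
Base-5 expansion of each c_i:
  c_1 = 106 = 1·5^0 + 1·5^1 + 4·5^2
  c_2 = 62 = 2·5^0 + 2·5^1 + 2·5^2
  c_3 = 100 = 0·5^0 + 0·5^1 + 4·5^2
  c_4 = 30 = 0·5^0 + 1·5^1 + 1·5^2
  c_5 = 13 = 3·5^0 + 2·5^1
λ_0 = (1, 2, 0, 0, 3)
λ_1 = (1, 2, 0, 1, 2)
λ_2 = (4, 2, 4, 1, 0)

((1, 2, 0, 0, 3), (1, 2, 0, 1, 2), (4, 2, 4, 1, 0))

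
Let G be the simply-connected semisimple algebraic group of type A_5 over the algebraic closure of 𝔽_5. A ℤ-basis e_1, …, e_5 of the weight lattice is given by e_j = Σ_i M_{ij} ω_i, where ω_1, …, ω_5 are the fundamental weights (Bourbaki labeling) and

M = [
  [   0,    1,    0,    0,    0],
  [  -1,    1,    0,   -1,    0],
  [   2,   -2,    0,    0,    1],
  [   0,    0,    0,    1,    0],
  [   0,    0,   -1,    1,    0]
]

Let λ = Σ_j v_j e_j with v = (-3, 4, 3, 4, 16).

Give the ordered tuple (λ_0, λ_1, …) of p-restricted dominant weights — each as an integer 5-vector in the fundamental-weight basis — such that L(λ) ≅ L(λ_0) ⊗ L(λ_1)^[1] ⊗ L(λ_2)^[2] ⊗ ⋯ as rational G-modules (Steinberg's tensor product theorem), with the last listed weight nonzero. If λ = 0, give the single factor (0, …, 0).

Change of basis e → ω: c = M·v where v = (-3, 4, 3, 4, 16):
  c_1 = (0)·(-3) + 1·4 + 0·3 + 0·4 + 0·16 = 4
  c_2 = (-1)·(-3) + 1·4 + 0·3 + (-1)·(4) + 0·16 = 3
  c_3 = (2)·(-3) + (-2)·(4) + 0·3 + 0·4 + 1·16 = 2
  c_4 = (0)·(-3) + 0·4 + 0·3 + 1·4 + 0·16 = 4
  c_5 = (0)·(-3) + 0·4 + (-1)·(3) + 1·4 + 0·16 = 1
Writing each c_i in base p = 5:
  c_1 = 4 = 4·5^0
  c_2 = 3 = 3·5^0
  c_3 = 2 = 2·5^0
  c_4 = 4 = 4·5^0
  c_5 = 1 = 1·5^0
p-restricted factor λ_0 = (4, 3, 2, 4, 1)

((4, 3, 2, 4, 1),)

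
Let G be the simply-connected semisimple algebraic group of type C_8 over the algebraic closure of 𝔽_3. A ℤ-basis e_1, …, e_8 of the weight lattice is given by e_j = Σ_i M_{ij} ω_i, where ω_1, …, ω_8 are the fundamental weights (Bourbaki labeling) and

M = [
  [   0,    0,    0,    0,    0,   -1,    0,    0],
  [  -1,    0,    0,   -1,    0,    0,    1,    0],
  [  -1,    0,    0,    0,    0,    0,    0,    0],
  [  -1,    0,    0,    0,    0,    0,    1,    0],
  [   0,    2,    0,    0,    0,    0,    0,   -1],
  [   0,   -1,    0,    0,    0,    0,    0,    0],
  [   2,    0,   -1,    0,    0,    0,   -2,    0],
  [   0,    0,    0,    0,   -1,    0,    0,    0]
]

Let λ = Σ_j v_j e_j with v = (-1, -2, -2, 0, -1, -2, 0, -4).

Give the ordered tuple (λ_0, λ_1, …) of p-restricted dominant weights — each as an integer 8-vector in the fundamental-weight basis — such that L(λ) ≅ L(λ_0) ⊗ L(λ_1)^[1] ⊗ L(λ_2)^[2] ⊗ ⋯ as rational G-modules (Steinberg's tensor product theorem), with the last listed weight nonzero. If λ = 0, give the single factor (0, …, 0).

((2, 1, 1, 1, 0, 2, 0, 1),)

Converting to the ω-basis (c_i = row i of M dotted with v = (-1, -2, -2, 0, -1, -2, 0, -4)):
  c_1 = (0)·(-1) + (0)·(-2) + (0)·(-2) + 0·0 + (0)·(-1) + (-1)·(-2) + 0·0 + (0)·(-4) = 2
  c_2 = (-1)·(-1) + (0)·(-2) + (0)·(-2) + (-1)·(0) + (0)·(-1) + (0)·(-2) + 1·0 + (0)·(-4) = 1
  c_3 = (-1)·(-1) + (0)·(-2) + (0)·(-2) + 0·0 + (0)·(-1) + (0)·(-2) + 0·0 + (0)·(-4) = 1
  c_4 = (-1)·(-1) + (0)·(-2) + (0)·(-2) + 0·0 + (0)·(-1) + (0)·(-2) + 1·0 + (0)·(-4) = 1
  c_5 = (0)·(-1) + (2)·(-2) + (0)·(-2) + 0·0 + (0)·(-1) + (0)·(-2) + 0·0 + (-1)·(-4) = 0
  c_6 = (0)·(-1) + (-1)·(-2) + (0)·(-2) + 0·0 + (0)·(-1) + (0)·(-2) + 0·0 + (0)·(-4) = 2
  c_7 = (2)·(-1) + (0)·(-2) + (-1)·(-2) + 0·0 + (0)·(-1) + (0)·(-2) + (-2)·(0) + (0)·(-4) = 0
  c_8 = (0)·(-1) + (0)·(-2) + (0)·(-2) + 0·0 + (-1)·(-1) + (0)·(-2) + 0·0 + (0)·(-4) = 1
p = 3; digits c_i = Σ_j d_{ij}·3^j, 0 ≤ d_{ij} < 3:
  c_1 = 2 = 2·3^0
  c_2 = 1 = 1·3^0
  c_3 = 1 = 1·3^0
  c_4 = 1 = 1·3^0
  c_5 = 0
  c_6 = 2 = 2·3^0
  c_7 = 0
  c_8 = 1 = 1·3^0
λ_0 = (2, 1, 1, 1, 0, 2, 0, 1)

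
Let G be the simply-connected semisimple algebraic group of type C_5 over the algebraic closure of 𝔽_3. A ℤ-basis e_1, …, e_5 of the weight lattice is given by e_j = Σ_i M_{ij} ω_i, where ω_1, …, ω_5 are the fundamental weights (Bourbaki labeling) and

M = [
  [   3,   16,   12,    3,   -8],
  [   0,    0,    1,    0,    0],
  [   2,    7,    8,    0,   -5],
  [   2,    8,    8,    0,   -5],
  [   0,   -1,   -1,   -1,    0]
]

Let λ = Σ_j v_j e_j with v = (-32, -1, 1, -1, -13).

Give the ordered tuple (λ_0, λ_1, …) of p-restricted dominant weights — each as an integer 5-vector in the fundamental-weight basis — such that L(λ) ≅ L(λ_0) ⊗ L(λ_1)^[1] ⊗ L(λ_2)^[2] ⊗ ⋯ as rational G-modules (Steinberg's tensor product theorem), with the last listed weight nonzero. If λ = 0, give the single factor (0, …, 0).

Converting to the ω-basis (c_i = row i of M dotted with v = (-32, -1, 1, -1, -13)):
  c_1 = (3)·(-32) + (16)·(-1) + (12)·(1) + (3)·(-1) + (-8)·(-13) = 1
  c_2 = (0)·(-32) + (0)·(-1) + (1)·(1) + (0)·(-1) + (0)·(-13) = 1
  c_3 = (2)·(-32) + (7)·(-1) + (8)·(1) + (0)·(-1) + (-5)·(-13) = 2
  c_4 = (2)·(-32) + (8)·(-1) + (8)·(1) + (0)·(-1) + (-5)·(-13) = 1
  c_5 = (0)·(-32) + (-1)·(-1) + (-1)·(1) + (-1)·(-1) + (0)·(-13) = 1
p = 3; digits c_i = Σ_j d_{ij}·3^j, 0 ≤ d_{ij} < 3:
  c_1 = 1 = 1·3^0
  c_2 = 1 = 1·3^0
  c_3 = 2 = 2·3^0
  c_4 = 1 = 1·3^0
  c_5 = 1 = 1·3^0
Factor λ_0 = (1, 1, 2, 1, 1)

((1, 1, 2, 1, 1),)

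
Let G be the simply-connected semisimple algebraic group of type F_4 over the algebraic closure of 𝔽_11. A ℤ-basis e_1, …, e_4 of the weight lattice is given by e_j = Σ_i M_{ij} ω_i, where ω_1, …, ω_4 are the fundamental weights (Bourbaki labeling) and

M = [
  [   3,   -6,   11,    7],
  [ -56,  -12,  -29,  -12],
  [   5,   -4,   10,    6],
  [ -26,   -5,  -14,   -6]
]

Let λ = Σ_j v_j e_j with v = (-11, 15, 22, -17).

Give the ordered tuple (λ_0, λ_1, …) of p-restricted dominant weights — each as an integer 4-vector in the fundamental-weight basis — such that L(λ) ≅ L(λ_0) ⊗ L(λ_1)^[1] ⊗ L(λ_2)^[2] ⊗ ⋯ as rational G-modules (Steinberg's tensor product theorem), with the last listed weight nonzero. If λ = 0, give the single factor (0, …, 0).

Converting to the ω-basis (c_i = row i of M dotted with v = (-11, 15, 22, -17)):
  c_1 = (3)·(-11) + (-6)·(15) + (11)·(22) + (7)·(-17) = 0
  c_2 = (-56)·(-11) + (-12)·(15) + (-29)·(22) + (-12)·(-17) = 2
  c_3 = (5)·(-11) + (-4)·(15) + (10)·(22) + (6)·(-17) = 3
  c_4 = (-26)·(-11) + (-5)·(15) + (-14)·(22) + (-6)·(-17) = 5
Expand coordinatewise in base 11:
  c_1 = 0
  c_2 = 2 = 2·11^0
  c_3 = 3 = 3·11^0
  c_4 = 5 = 5·11^0
p-restricted factor λ_0 = (0, 2, 3, 5)

((0, 2, 3, 5),)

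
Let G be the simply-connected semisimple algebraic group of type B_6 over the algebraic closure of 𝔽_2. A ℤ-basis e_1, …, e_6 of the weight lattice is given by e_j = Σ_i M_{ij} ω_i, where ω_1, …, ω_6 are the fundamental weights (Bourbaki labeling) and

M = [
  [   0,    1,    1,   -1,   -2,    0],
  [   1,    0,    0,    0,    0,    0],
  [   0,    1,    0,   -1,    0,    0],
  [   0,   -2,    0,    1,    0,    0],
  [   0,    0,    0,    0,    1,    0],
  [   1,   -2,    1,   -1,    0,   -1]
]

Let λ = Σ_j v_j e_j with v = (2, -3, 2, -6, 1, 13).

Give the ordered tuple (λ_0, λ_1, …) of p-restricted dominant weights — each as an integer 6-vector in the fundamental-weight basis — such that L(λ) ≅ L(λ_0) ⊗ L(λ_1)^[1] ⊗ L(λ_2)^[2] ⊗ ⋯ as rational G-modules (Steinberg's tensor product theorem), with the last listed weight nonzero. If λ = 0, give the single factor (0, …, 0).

((1, 0, 1, 0, 1, 1), (1, 1, 1, 0, 0, 1))

In the fundamental-weight basis, λ has coordinates c = M·v (v = (2, -3, 2, -6, 1, 13)):
  c_1 = (0)·(2) + (1)·(-3) + (1)·(2) + (-1)·(-6) + (-2)·(1) + (0)·(13) = 3
  c_2 = (1)·(2) + (0)·(-3) + (0)·(2) + (0)·(-6) + (0)·(1) + (0)·(13) = 2
  c_3 = (0)·(2) + (1)·(-3) + (0)·(2) + (-1)·(-6) + (0)·(1) + (0)·(13) = 3
  c_4 = (0)·(2) + (-2)·(-3) + (0)·(2) + (1)·(-6) + (0)·(1) + (0)·(13) = 0
  c_5 = (0)·(2) + (0)·(-3) + (0)·(2) + (0)·(-6) + (1)·(1) + (0)·(13) = 1
  c_6 = (1)·(2) + (-2)·(-3) + (1)·(2) + (-1)·(-6) + (0)·(1) + (-1)·(13) = 3
p = 2; digits c_i = Σ_j d_{ij}·2^j, 0 ≤ d_{ij} < 2:
  c_1 = 3 = 1·2^0 + 1·2^1
  c_2 = 2 = 0·2^0 + 1·2^1
  c_3 = 3 = 1·2^0 + 1·2^1
  c_4 = 0
  c_5 = 1 = 1·2^0
  c_6 = 3 = 1·2^0 + 1·2^1
p-restricted factor λ_0 = (1, 0, 1, 0, 1, 1)
p-restricted factor λ_1 = (1, 1, 1, 0, 0, 1)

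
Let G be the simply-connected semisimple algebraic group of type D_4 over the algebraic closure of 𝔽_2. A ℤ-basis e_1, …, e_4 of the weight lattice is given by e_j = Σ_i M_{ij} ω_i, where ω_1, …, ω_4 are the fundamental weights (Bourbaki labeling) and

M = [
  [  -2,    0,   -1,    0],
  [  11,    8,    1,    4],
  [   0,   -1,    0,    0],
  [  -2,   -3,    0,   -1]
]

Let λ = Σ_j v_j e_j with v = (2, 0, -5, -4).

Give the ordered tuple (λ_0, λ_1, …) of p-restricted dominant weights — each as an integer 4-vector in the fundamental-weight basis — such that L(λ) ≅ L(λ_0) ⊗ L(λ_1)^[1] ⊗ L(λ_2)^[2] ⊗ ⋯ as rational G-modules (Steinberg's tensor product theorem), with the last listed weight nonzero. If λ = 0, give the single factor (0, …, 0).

((1, 1, 0, 0),)

Change of basis e → ω: c = M·v where v = (2, 0, -5, -4):
  c_1 = (-2)·(2) + 0·0 + (-1)·(-5) + (0)·(-4) = 1
  c_2 = 11·2 + 8·0 + (1)·(-5) + (4)·(-4) = 1
  c_3 = 0·2 + (-1)·(0) + (0)·(-5) + (0)·(-4) = 0
  c_4 = (-2)·(2) + (-3)·(0) + (0)·(-5) + (-1)·(-4) = 0
Expand coordinatewise in base 2:
  c_1 = 1 = 1·2^0
  c_2 = 1 = 1·2^0
  c_3 = 0
  c_4 = 0
Factor λ_0 = (1, 1, 0, 0)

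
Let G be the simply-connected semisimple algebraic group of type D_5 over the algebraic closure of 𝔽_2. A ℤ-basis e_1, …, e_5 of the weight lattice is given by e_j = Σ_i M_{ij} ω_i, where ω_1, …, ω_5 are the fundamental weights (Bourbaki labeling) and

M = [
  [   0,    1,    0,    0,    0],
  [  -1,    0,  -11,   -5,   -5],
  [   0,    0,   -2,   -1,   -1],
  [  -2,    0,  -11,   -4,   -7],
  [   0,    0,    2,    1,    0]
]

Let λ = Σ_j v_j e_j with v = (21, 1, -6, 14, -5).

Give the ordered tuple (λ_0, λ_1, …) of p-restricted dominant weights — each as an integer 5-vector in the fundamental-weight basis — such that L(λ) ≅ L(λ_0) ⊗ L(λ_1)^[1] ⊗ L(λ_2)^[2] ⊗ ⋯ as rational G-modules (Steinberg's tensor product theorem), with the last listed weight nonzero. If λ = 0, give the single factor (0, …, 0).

Change of basis e → ω: c = M·v where v = (21, 1, -6, 14, -5):
  c_1 = 0·21 + 1·1 + (0)·(-6) + 0·14 + (0)·(-5) = 1
  c_2 = (-1)·(21) + 0·1 + (-11)·(-6) + (-5)·(14) + (-5)·(-5) = 0
  c_3 = 0·21 + 0·1 + (-2)·(-6) + (-1)·(14) + (-1)·(-5) = 3
  c_4 = (-2)·(21) + 0·1 + (-11)·(-6) + (-4)·(14) + (-7)·(-5) = 3
  c_5 = 0·21 + 0·1 + (2)·(-6) + 1·14 + (0)·(-5) = 2
p = 2; digits c_i = Σ_j d_{ij}·2^j, 0 ≤ d_{ij} < 2:
  c_1 = 1 = 1·2^0
  c_2 = 0
  c_3 = 3 = 1·2^0 + 1·2^1
  c_4 = 3 = 1·2^0 + 1·2^1
  c_5 = 2 = 0·2^0 + 1·2^1
Factor λ_0 = (1, 0, 1, 1, 0)
Factor λ_1 = (0, 0, 1, 1, 1)

((1, 0, 1, 1, 0), (0, 0, 1, 1, 1))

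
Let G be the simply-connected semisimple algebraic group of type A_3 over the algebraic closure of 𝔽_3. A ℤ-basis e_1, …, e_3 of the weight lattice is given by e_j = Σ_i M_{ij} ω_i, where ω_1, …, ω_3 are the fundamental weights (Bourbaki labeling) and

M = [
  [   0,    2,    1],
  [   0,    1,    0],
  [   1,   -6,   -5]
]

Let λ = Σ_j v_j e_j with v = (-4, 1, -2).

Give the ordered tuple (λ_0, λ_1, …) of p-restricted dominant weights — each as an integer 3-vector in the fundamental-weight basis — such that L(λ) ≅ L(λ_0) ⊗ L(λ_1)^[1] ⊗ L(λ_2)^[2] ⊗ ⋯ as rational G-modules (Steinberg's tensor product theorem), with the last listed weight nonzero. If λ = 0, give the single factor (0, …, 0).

((0, 1, 0),)

Change of basis e → ω: c = M·v where v = (-4, 1, -2):
  c_1 = (0)·(-4) + (2)·(1) + (1)·(-2) = 0
  c_2 = (0)·(-4) + (1)·(1) + (0)·(-2) = 1
  c_3 = (1)·(-4) + (-6)·(1) + (-5)·(-2) = 0
Base-3 expansion of each c_i:
  c_1 = 0
  c_2 = 1 = 1·3^0
  c_3 = 0
Factor λ_0 = (0, 1, 0)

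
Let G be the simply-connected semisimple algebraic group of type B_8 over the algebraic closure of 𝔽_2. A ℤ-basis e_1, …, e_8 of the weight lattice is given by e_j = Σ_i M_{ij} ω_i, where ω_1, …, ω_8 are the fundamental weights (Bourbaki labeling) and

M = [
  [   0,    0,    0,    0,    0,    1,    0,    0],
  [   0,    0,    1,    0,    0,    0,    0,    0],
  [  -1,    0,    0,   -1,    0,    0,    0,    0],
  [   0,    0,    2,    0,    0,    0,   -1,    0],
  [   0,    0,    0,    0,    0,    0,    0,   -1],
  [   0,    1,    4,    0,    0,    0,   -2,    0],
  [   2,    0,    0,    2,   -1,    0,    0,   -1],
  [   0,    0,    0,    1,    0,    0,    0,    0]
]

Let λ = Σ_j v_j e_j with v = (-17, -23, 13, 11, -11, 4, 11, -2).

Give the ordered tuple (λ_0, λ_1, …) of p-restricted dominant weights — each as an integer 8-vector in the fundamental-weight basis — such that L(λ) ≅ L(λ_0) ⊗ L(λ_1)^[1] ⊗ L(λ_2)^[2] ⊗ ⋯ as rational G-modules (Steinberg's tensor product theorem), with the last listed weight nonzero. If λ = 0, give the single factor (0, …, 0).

((0, 1, 0, 1, 0, 1, 1, 1), (0, 0, 1, 1, 1, 1, 0, 1), (1, 1, 1, 1, 0, 1, 0, 0), (0, 1, 0, 1, 0, 0, 0, 1))

Change of basis e → ω: c = M·v where v = (-17, -23, 13, 11, -11, 4, 11, -2):
  c_1 = (0)·(-17) + (0)·(-23) + 0·13 + 0·11 + (0)·(-11) + 1·4 + 0·11 + (0)·(-2) = 4
  c_2 = (0)·(-17) + (0)·(-23) + 1·13 + 0·11 + (0)·(-11) + 0·4 + 0·11 + (0)·(-2) = 13
  c_3 = (-1)·(-17) + (0)·(-23) + 0·13 + (-1)·(11) + (0)·(-11) + 0·4 + 0·11 + (0)·(-2) = 6
  c_4 = (0)·(-17) + (0)·(-23) + 2·13 + 0·11 + (0)·(-11) + 0·4 + (-1)·(11) + (0)·(-2) = 15
  c_5 = (0)·(-17) + (0)·(-23) + 0·13 + 0·11 + (0)·(-11) + 0·4 + 0·11 + (-1)·(-2) = 2
  c_6 = (0)·(-17) + (1)·(-23) + 4·13 + 0·11 + (0)·(-11) + 0·4 + (-2)·(11) + (0)·(-2) = 7
  c_7 = (2)·(-17) + (0)·(-23) + 0·13 + 2·11 + (-1)·(-11) + 0·4 + 0·11 + (-1)·(-2) = 1
  c_8 = (0)·(-17) + (0)·(-23) + 0·13 + 1·11 + (0)·(-11) + 0·4 + 0·11 + (0)·(-2) = 11
Writing each c_i in base p = 2:
  c_1 = 4 = 0·2^0 + 0·2^1 + 1·2^2
  c_2 = 13 = 1·2^0 + 0·2^1 + 1·2^2 + 1·2^3
  c_3 = 6 = 0·2^0 + 1·2^1 + 1·2^2
  c_4 = 15 = 1·2^0 + 1·2^1 + 1·2^2 + 1·2^3
  c_5 = 2 = 0·2^0 + 1·2^1
  c_6 = 7 = 1·2^0 + 1·2^1 + 1·2^2
  c_7 = 1 = 1·2^0
  c_8 = 11 = 1·2^0 + 1·2^1 + 0·2^2 + 1·2^3
Factor λ_0 = (0, 1, 0, 1, 0, 1, 1, 1)
Factor λ_1 = (0, 0, 1, 1, 1, 1, 0, 1)
Factor λ_2 = (1, 1, 1, 1, 0, 1, 0, 0)
Factor λ_3 = (0, 1, 0, 1, 0, 0, 0, 1)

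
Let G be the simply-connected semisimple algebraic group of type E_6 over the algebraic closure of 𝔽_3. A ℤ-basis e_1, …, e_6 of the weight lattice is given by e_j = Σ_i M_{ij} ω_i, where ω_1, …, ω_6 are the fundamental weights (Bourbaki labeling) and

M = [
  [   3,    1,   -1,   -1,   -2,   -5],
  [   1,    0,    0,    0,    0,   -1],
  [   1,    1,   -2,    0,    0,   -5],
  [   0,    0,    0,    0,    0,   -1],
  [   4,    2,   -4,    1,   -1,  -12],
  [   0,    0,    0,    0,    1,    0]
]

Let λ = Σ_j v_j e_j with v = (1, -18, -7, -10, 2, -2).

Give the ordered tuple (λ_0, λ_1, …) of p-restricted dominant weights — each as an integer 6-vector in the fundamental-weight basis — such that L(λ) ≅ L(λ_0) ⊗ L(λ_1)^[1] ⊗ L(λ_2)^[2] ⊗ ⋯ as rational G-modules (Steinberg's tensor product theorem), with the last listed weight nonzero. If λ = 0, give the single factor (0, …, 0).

((2, 0, 1, 2, 2, 2), (2, 1, 2, 0, 2, 0))

In the fundamental-weight basis, λ has coordinates c = M·v (v = (1, -18, -7, -10, 2, -2)):
  c_1 = 3*1 + 1*-18 + -1*-7 + -1*-10 + -2*2 + -5*-2 = 8
  c_2 = 1*1 + 0*-18 + 0*-7 + 0*-10 + 0*2 + -1*-2 = 3
  c_3 = 1*1 + 1*-18 + -2*-7 + 0*-10 + 0*2 + -5*-2 = 7
  c_4 = 0*1 + 0*-18 + 0*-7 + 0*-10 + 0*2 + -1*-2 = 2
  c_5 = 4*1 + 2*-18 + -4*-7 + 1*-10 + -1*2 + -12*-2 = 8
  c_6 = 0*1 + 0*-18 + 0*-7 + 0*-10 + 1*2 + 0*-2 = 2
Writing each c_i in base p = 3:
  c_1 = 8 = 2·3^0 + 2·3^1
  c_2 = 3 = 0·3^0 + 1·3^1
  c_3 = 7 = 1·3^0 + 2·3^1
  c_4 = 2 = 2·3^0
  c_5 = 8 = 2·3^0 + 2·3^1
  c_6 = 2 = 2·3^0
λ_0 = (2, 0, 1, 2, 2, 2)
λ_1 = (2, 1, 2, 0, 2, 0)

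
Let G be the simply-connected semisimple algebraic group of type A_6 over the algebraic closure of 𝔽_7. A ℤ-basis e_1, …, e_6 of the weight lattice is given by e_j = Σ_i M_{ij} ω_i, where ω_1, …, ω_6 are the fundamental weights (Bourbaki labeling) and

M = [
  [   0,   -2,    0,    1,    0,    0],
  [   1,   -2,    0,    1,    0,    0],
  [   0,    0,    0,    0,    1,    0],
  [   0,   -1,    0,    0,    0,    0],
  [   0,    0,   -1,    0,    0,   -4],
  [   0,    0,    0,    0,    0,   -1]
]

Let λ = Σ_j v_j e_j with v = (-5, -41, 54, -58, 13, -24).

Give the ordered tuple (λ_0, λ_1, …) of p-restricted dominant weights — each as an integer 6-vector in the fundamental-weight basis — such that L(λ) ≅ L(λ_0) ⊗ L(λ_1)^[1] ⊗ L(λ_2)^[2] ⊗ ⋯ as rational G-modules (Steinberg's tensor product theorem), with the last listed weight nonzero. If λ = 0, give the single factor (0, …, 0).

Compute c_i = Σ_j M_{ij} v_j with v = (-5, -41, 54, -58, 13, -24):
  c_1 = (0)·(-5) + (-2)·(-41) + (0)·(54) + (1)·(-58) + (0)·(13) + (0)·(-24) = 24
  c_2 = (1)·(-5) + (-2)·(-41) + (0)·(54) + (1)·(-58) + (0)·(13) + (0)·(-24) = 19
  c_3 = (0)·(-5) + (0)·(-41) + (0)·(54) + (0)·(-58) + (1)·(13) + (0)·(-24) = 13
  c_4 = (0)·(-5) + (-1)·(-41) + (0)·(54) + (0)·(-58) + (0)·(13) + (0)·(-24) = 41
  c_5 = (0)·(-5) + (0)·(-41) + (-1)·(54) + (0)·(-58) + (0)·(13) + (-4)·(-24) = 42
  c_6 = (0)·(-5) + (0)·(-41) + (0)·(54) + (0)·(-58) + (0)·(13) + (-1)·(-24) = 24
Expand coordinatewise in base 7:
  c_1 = 24 = 3·7^0 + 3·7^1
  c_2 = 19 = 5·7^0 + 2·7^1
  c_3 = 13 = 6·7^0 + 1·7^1
  c_4 = 41 = 6·7^0 + 5·7^1
  c_5 = 42 = 0·7^0 + 6·7^1
  c_6 = 24 = 3·7^0 + 3·7^1
p-restricted factor λ_0 = (3, 5, 6, 6, 0, 3)
p-restricted factor λ_1 = (3, 2, 1, 5, 6, 3)

((3, 5, 6, 6, 0, 3), (3, 2, 1, 5, 6, 3))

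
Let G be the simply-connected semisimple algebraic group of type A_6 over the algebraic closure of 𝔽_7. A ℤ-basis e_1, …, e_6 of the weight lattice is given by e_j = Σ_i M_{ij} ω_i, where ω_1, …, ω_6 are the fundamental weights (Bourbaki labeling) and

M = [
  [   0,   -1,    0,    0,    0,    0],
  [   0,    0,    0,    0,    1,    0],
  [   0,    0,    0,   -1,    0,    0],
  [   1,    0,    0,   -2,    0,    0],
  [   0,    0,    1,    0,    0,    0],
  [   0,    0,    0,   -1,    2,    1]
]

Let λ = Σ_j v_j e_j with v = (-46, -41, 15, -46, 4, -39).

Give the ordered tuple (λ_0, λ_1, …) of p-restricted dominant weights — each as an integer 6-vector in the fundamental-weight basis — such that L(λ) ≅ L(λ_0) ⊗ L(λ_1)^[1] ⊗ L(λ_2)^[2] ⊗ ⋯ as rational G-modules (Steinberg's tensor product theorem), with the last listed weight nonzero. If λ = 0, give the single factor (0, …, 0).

((6, 4, 4, 4, 1, 1), (5, 0, 6, 6, 2, 2))

ω-coordinates c = M·v, v = (-46, -41, 15, -46, 4, -39):
  c_1 = (0)·(-46) + (-1)·(-41) + (0)·(15) + (0)·(-46) + (0)·(4) + (0)·(-39) = 41
  c_2 = (0)·(-46) + (0)·(-41) + (0)·(15) + (0)·(-46) + (1)·(4) + (0)·(-39) = 4
  c_3 = (0)·(-46) + (0)·(-41) + (0)·(15) + (-1)·(-46) + (0)·(4) + (0)·(-39) = 46
  c_4 = (1)·(-46) + (0)·(-41) + (0)·(15) + (-2)·(-46) + (0)·(4) + (0)·(-39) = 46
  c_5 = (0)·(-46) + (0)·(-41) + (1)·(15) + (0)·(-46) + (0)·(4) + (0)·(-39) = 15
  c_6 = (0)·(-46) + (0)·(-41) + (0)·(15) + (-1)·(-46) + (2)·(4) + (1)·(-39) = 15
Expand coordinatewise in base 7:
  c_1 = 41 = 6·7^0 + 5·7^1
  c_2 = 4 = 4·7^0
  c_3 = 46 = 4·7^0 + 6·7^1
  c_4 = 46 = 4·7^0 + 6·7^1
  c_5 = 15 = 1·7^0 + 2·7^1
  c_6 = 15 = 1·7^0 + 2·7^1
p-restricted factor λ_0 = (6, 4, 4, 4, 1, 1)
p-restricted factor λ_1 = (5, 0, 6, 6, 2, 2)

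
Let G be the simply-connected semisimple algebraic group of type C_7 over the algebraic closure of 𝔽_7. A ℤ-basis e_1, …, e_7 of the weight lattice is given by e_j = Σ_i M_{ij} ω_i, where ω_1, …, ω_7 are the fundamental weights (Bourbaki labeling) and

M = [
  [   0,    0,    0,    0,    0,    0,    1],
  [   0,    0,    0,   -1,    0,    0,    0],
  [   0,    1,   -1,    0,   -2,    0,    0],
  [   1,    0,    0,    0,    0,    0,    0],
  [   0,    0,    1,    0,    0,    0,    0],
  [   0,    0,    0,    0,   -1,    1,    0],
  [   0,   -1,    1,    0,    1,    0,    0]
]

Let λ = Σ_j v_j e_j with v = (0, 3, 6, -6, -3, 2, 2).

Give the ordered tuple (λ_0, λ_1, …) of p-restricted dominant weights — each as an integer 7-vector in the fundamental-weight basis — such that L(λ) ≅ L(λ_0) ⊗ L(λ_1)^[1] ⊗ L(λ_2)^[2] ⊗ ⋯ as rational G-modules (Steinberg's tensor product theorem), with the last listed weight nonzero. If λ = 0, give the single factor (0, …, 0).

((2, 6, 3, 0, 6, 5, 0),)

Converting to the ω-basis (c_i = row i of M dotted with v = (0, 3, 6, -6, -3, 2, 2)):
  c_1 = 0*0 + 0*3 + 0*6 + 0*-6 + 0*-3 + 0*2 + 1*2 = 2
  c_2 = 0*0 + 0*3 + 0*6 + -1*-6 + 0*-3 + 0*2 + 0*2 = 6
  c_3 = 0*0 + 1*3 + -1*6 + 0*-6 + -2*-3 + 0*2 + 0*2 = 3
  c_4 = 1*0 + 0*3 + 0*6 + 0*-6 + 0*-3 + 0*2 + 0*2 = 0
  c_5 = 0*0 + 0*3 + 1*6 + 0*-6 + 0*-3 + 0*2 + 0*2 = 6
  c_6 = 0*0 + 0*3 + 0*6 + 0*-6 + -1*-3 + 1*2 + 0*2 = 5
  c_7 = 0*0 + -1*3 + 1*6 + 0*-6 + 1*-3 + 0*2 + 0*2 = 0
Base-7 expansion of each c_i:
  c_1 = 2 = 2·7^0
  c_2 = 6 = 6·7^0
  c_3 = 3 = 3·7^0
  c_4 = 0
  c_5 = 6 = 6·7^0
  c_6 = 5 = 5·7^0
  c_7 = 0
Factor λ_0 = (2, 6, 3, 0, 6, 5, 0)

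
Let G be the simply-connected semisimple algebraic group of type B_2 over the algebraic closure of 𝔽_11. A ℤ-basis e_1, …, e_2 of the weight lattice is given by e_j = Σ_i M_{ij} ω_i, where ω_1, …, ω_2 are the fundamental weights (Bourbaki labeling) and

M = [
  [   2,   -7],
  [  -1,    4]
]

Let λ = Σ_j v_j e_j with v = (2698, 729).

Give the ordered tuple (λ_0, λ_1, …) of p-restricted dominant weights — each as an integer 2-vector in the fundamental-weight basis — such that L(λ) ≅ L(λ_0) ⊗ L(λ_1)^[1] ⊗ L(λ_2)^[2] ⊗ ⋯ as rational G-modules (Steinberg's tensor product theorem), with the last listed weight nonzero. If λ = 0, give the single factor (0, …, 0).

In the fundamental-weight basis, λ has coordinates c = M·v (v = (2698, 729)):
  c_1 = 2·2698 + (-7)·(729) = 293
  c_2 = (-1)·(2698) + 4·729 = 218
Writing each c_i in base p = 11:
  c_1 = 293 = 7·11^0 + 4·11^1 + 2·11^2
  c_2 = 218 = 9·11^0 + 8·11^1 + 1·11^2
p-restricted factor λ_0 = (7, 9)
p-restricted factor λ_1 = (4, 8)
p-restricted factor λ_2 = (2, 1)

((7, 9), (4, 8), (2, 1))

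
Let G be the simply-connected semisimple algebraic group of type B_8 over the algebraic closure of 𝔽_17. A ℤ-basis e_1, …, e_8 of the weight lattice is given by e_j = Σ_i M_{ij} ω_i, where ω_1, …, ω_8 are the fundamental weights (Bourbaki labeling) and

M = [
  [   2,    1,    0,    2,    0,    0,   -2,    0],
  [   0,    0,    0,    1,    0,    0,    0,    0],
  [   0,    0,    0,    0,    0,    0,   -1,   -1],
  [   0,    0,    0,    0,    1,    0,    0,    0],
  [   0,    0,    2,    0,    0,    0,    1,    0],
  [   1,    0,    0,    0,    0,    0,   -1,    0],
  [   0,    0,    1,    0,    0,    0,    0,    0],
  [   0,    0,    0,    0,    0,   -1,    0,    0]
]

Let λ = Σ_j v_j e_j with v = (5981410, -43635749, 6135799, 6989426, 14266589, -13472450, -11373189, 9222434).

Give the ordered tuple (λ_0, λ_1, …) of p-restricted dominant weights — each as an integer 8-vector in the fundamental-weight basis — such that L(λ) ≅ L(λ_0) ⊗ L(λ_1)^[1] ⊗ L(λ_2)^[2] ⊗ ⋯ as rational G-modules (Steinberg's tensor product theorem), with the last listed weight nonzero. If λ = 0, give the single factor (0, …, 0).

((3, 12, 0, 2, 10, 13, 6, 1), (0, 14, 1, 6, 11, 8, 2, 8), (6, 10, 13, 14, 14, 6, 15, 3), (8, 11, 12, 13, 12, 13, 7, 5), (9, 15, 8, 0, 10, 3, 5, 8), (3, 4, 1, 10, 0, 12, 4, 9))

Converting to the ω-basis (c_i = row i of M dotted with v = (5981410, -43635749, 6135799, 6989426, 14266589, -13472450, -11373189, 9222434)):
  c_1 = (2)·(5981410) + (1)·(-43635749) + (0)·(6135799) + (2)·(6989426) + (0)·(14266589) + (0)·(-13472450) + (-2)·(-11373189) + (0)·(9222434) = 5052301
  c_2 = (0)·(5981410) + (0)·(-43635749) + (0)·(6135799) + (1)·(6989426) + (0)·(14266589) + (0)·(-13472450) + (0)·(-11373189) + (0)·(9222434) = 6989426
  c_3 = (0)·(5981410) + (0)·(-43635749) + (0)·(6135799) + (0)·(6989426) + (0)·(14266589) + (0)·(-13472450) + (-1)·(-11373189) + (-1)·(9222434) = 2150755
  c_4 = (0)·(5981410) + (0)·(-43635749) + (0)·(6135799) + (0)·(6989426) + (1)·(14266589) + (0)·(-13472450) + (0)·(-11373189) + (0)·(9222434) = 14266589
  c_5 = (0)·(5981410) + (0)·(-43635749) + (2)·(6135799) + (0)·(6989426) + (0)·(14266589) + (0)·(-13472450) + (1)·(-11373189) + (0)·(9222434) = 898409
  c_6 = (1)·(5981410) + (0)·(-43635749) + (0)·(6135799) + (0)·(6989426) + (0)·(14266589) + (0)·(-13472450) + (-1)·(-11373189) + (0)·(9222434) = 17354599
  c_7 = (0)·(5981410) + (0)·(-43635749) + (1)·(6135799) + (0)·(6989426) + (0)·(14266589) + (0)·(-13472450) + (0)·(-11373189) + (0)·(9222434) = 6135799
  c_8 = (0)·(5981410) + (0)·(-43635749) + (0)·(6135799) + (0)·(6989426) + (0)·(14266589) + (-1)·(-13472450) + (0)·(-11373189) + (0)·(9222434) = 13472450
p = 17; digits c_i = Σ_j d_{ij}·17^j, 0 ≤ d_{ij} < 17:
  c_1 = 5052301 = 3·17^0 + 0·17^1 + 6·17^2 + 8·17^3 + 9·17^4 + 3·17^5
  c_2 = 6989426 = 12·17^0 + 14·17^1 + 10·17^2 + 11·17^3 + 15·17^4 + 4·17^5
  c_3 = 2150755 = 0·17^0 + 1·17^1 + 13·17^2 + 12·17^3 + 8·17^4 + 1·17^5
  c_4 = 14266589 = 2·17^0 + 6·17^1 + 14·17^2 + 13·17^3 + 0·17^4 + 10·17^5
  c_5 = 898409 = 10·17^0 + 11·17^1 + 14·17^2 + 12·17^3 + 10·17^4
  c_6 = 17354599 = 13·17^0 + 8·17^1 + 6·17^2 + 13·17^3 + 3·17^4 + 12·17^5
  c_7 = 6135799 = 6·17^0 + 2·17^1 + 15·17^2 + 7·17^3 + 5·17^4 + 4·17^5
  c_8 = 13472450 = 1·17^0 + 8·17^1 + 3·17^2 + 5·17^3 + 8·17^4 + 9·17^5
Factor λ_0 = (3, 12, 0, 2, 10, 13, 6, 1)
Factor λ_1 = (0, 14, 1, 6, 11, 8, 2, 8)
Factor λ_2 = (6, 10, 13, 14, 14, 6, 15, 3)
Factor λ_3 = (8, 11, 12, 13, 12, 13, 7, 5)
Factor λ_4 = (9, 15, 8, 0, 10, 3, 5, 8)
Factor λ_5 = (3, 4, 1, 10, 0, 12, 4, 9)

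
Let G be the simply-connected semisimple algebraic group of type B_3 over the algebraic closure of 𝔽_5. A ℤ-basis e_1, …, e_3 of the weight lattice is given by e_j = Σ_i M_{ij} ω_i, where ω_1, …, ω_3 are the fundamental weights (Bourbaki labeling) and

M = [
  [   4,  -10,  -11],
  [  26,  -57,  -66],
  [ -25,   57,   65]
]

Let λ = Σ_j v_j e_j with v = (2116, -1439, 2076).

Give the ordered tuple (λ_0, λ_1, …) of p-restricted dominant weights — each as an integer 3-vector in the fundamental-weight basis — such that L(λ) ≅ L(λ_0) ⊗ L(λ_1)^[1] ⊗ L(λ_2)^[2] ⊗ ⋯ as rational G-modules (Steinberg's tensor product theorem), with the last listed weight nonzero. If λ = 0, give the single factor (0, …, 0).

((3, 3, 2), (3, 4, 3))

ω-coordinates c = M·v, v = (2116, -1439, 2076):
  c_1 = 4·2116 + (-10)·(-1439) + (-11)·(2076) = 18
  c_2 = 26·2116 + (-57)·(-1439) + (-66)·(2076) = 23
  c_3 = (-25)·(2116) + (57)·(-1439) + 65·2076 = 17
Writing each c_i in base p = 5:
  c_1 = 18 = 3·5^0 + 3·5^1
  c_2 = 23 = 3·5^0 + 4·5^1
  c_3 = 17 = 2·5^0 + 3·5^1
p-restricted factor λ_0 = (3, 3, 2)
p-restricted factor λ_1 = (3, 4, 3)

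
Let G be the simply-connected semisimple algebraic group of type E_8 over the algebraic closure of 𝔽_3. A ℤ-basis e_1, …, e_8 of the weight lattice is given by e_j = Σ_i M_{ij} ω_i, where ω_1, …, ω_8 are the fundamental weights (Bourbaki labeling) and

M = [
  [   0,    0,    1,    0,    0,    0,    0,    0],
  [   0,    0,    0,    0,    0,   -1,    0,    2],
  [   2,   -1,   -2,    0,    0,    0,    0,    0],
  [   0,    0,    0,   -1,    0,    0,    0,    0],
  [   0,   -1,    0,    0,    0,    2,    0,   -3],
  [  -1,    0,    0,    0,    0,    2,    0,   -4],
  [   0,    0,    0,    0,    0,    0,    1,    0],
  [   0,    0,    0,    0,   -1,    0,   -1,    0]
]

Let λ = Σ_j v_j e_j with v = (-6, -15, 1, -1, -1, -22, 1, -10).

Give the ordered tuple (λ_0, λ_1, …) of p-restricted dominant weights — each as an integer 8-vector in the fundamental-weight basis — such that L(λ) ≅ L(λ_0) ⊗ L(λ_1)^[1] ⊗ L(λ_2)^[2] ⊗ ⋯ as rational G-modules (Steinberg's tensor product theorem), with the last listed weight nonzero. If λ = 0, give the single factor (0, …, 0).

Change of basis e → ω: c = M·v where v = (-6, -15, 1, -1, -1, -22, 1, -10):
  c_1 = (0)·(-6) + (0)·(-15) + 1·1 + (0)·(-1) + (0)·(-1) + (0)·(-22) + 0·1 + (0)·(-10) = 1
  c_2 = (0)·(-6) + (0)·(-15) + 0·1 + (0)·(-1) + (0)·(-1) + (-1)·(-22) + 0·1 + (2)·(-10) = 2
  c_3 = (2)·(-6) + (-1)·(-15) + (-2)·(1) + (0)·(-1) + (0)·(-1) + (0)·(-22) + 0·1 + (0)·(-10) = 1
  c_4 = (0)·(-6) + (0)·(-15) + 0·1 + (-1)·(-1) + (0)·(-1) + (0)·(-22) + 0·1 + (0)·(-10) = 1
  c_5 = (0)·(-6) + (-1)·(-15) + 0·1 + (0)·(-1) + (0)·(-1) + (2)·(-22) + 0·1 + (-3)·(-10) = 1
  c_6 = (-1)·(-6) + (0)·(-15) + 0·1 + (0)·(-1) + (0)·(-1) + (2)·(-22) + 0·1 + (-4)·(-10) = 2
  c_7 = (0)·(-6) + (0)·(-15) + 0·1 + (0)·(-1) + (0)·(-1) + (0)·(-22) + 1·1 + (0)·(-10) = 1
  c_8 = (0)·(-6) + (0)·(-15) + 0·1 + (0)·(-1) + (-1)·(-1) + (0)·(-22) + (-1)·(1) + (0)·(-10) = 0
Writing each c_i in base p = 3:
  c_1 = 1 = 1·3^0
  c_2 = 2 = 2·3^0
  c_3 = 1 = 1·3^0
  c_4 = 1 = 1·3^0
  c_5 = 1 = 1·3^0
  c_6 = 2 = 2·3^0
  c_7 = 1 = 1·3^0
  c_8 = 0
p-restricted factor λ_0 = (1, 2, 1, 1, 1, 2, 1, 0)

((1, 2, 1, 1, 1, 2, 1, 0),)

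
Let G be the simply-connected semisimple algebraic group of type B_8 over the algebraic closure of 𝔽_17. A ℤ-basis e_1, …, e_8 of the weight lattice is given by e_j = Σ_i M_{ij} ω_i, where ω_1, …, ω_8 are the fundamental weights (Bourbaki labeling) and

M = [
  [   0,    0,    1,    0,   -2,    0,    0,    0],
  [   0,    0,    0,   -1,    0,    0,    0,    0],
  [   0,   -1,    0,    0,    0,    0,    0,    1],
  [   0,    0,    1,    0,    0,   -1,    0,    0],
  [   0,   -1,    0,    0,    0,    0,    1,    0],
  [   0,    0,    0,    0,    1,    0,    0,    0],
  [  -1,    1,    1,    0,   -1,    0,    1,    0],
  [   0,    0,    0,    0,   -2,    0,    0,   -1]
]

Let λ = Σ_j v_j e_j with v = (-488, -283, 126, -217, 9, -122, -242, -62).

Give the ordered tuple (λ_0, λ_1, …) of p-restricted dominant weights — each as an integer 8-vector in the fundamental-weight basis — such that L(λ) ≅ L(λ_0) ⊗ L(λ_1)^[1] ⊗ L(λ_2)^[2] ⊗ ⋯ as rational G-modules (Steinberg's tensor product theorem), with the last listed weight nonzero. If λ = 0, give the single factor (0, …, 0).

((6, 13, 0, 10, 7, 9, 12, 10), (6, 12, 13, 14, 2, 0, 4, 2))

ω-coordinates c = M·v, v = (-488, -283, 126, -217, 9, -122, -242, -62):
  c_1 = (0)·(-488) + (0)·(-283) + (1)·(126) + (0)·(-217) + (-2)·(9) + (0)·(-122) + (0)·(-242) + (0)·(-62) = 108
  c_2 = (0)·(-488) + (0)·(-283) + (0)·(126) + (-1)·(-217) + (0)·(9) + (0)·(-122) + (0)·(-242) + (0)·(-62) = 217
  c_3 = (0)·(-488) + (-1)·(-283) + (0)·(126) + (0)·(-217) + (0)·(9) + (0)·(-122) + (0)·(-242) + (1)·(-62) = 221
  c_4 = (0)·(-488) + (0)·(-283) + (1)·(126) + (0)·(-217) + (0)·(9) + (-1)·(-122) + (0)·(-242) + (0)·(-62) = 248
  c_5 = (0)·(-488) + (-1)·(-283) + (0)·(126) + (0)·(-217) + (0)·(9) + (0)·(-122) + (1)·(-242) + (0)·(-62) = 41
  c_6 = (0)·(-488) + (0)·(-283) + (0)·(126) + (0)·(-217) + (1)·(9) + (0)·(-122) + (0)·(-242) + (0)·(-62) = 9
  c_7 = (-1)·(-488) + (1)·(-283) + (1)·(126) + (0)·(-217) + (-1)·(9) + (0)·(-122) + (1)·(-242) + (0)·(-62) = 80
  c_8 = (0)·(-488) + (0)·(-283) + (0)·(126) + (0)·(-217) + (-2)·(9) + (0)·(-122) + (0)·(-242) + (-1)·(-62) = 44
Writing each c_i in base p = 17:
  c_1 = 108 = 6·17^0 + 6·17^1
  c_2 = 217 = 13·17^0 + 12·17^1
  c_3 = 221 = 0·17^0 + 13·17^1
  c_4 = 248 = 10·17^0 + 14·17^1
  c_5 = 41 = 7·17^0 + 2·17^1
  c_6 = 9 = 9·17^0
  c_7 = 80 = 12·17^0 + 4·17^1
  c_8 = 44 = 10·17^0 + 2·17^1
p-restricted factor λ_0 = (6, 13, 0, 10, 7, 9, 12, 10)
p-restricted factor λ_1 = (6, 12, 13, 14, 2, 0, 4, 2)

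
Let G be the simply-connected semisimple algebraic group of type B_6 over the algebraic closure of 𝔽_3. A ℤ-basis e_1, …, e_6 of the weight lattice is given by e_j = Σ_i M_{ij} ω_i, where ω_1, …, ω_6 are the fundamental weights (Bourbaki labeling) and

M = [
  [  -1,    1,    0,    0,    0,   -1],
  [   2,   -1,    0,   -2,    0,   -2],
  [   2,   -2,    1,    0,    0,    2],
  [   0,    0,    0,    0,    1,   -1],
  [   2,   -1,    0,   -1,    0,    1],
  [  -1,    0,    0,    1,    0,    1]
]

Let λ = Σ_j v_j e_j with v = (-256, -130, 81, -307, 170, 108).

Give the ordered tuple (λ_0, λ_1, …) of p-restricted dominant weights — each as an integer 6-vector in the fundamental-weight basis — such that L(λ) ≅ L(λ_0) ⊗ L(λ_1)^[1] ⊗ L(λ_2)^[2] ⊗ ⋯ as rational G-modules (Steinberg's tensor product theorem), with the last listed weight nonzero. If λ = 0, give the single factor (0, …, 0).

ω-coordinates c = M·v, v = (-256, -130, 81, -307, 170, 108):
  c_1 = (-1)·(-256) + (1)·(-130) + 0·81 + (0)·(-307) + 0·170 + (-1)·(108) = 18
  c_2 = (2)·(-256) + (-1)·(-130) + 0·81 + (-2)·(-307) + 0·170 + (-2)·(108) = 16
  c_3 = (2)·(-256) + (-2)·(-130) + 1·81 + (0)·(-307) + 0·170 + 2·108 = 45
  c_4 = (0)·(-256) + (0)·(-130) + 0·81 + (0)·(-307) + 1·170 + (-1)·(108) = 62
  c_5 = (2)·(-256) + (-1)·(-130) + 0·81 + (-1)·(-307) + 0·170 + 1·108 = 33
  c_6 = (-1)·(-256) + (0)·(-130) + 0·81 + (1)·(-307) + 0·170 + 1·108 = 57
Writing each c_i in base p = 3:
  c_1 = 18 = 0·3^0 + 0·3^1 + 2·3^2
  c_2 = 16 = 1·3^0 + 2·3^1 + 1·3^2
  c_3 = 45 = 0·3^0 + 0·3^1 + 2·3^2 + 1·3^3
  c_4 = 62 = 2·3^0 + 2·3^1 + 0·3^2 + 2·3^3
  c_5 = 33 = 0·3^0 + 2·3^1 + 0·3^2 + 1·3^3
  c_6 = 57 = 0·3^0 + 1·3^1 + 0·3^2 + 2·3^3
Factor λ_0 = (0, 1, 0, 2, 0, 0)
Factor λ_1 = (0, 2, 0, 2, 2, 1)
Factor λ_2 = (2, 1, 2, 0, 0, 0)
Factor λ_3 = (0, 0, 1, 2, 1, 2)

((0, 1, 0, 2, 0, 0), (0, 2, 0, 2, 2, 1), (2, 1, 2, 0, 0, 0), (0, 0, 1, 2, 1, 2))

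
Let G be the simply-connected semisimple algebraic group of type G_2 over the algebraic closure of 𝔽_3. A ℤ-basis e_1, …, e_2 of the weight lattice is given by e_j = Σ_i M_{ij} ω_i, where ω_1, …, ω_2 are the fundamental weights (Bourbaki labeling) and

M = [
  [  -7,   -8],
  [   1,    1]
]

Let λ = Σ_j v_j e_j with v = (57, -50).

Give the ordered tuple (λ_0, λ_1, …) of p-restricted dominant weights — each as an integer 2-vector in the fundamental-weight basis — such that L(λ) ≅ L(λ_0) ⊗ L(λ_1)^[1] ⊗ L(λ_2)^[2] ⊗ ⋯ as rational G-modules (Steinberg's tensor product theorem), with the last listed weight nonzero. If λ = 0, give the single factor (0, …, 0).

Compute c_i = Σ_j M_{ij} v_j with v = (57, -50):
  c_1 = (-7)·(57) + (-8)·(-50) = 1
  c_2 = (1)·(57) + (1)·(-50) = 7
Writing each c_i in base p = 3:
  c_1 = 1 = 1·3^0
  c_2 = 7 = 1·3^0 + 2·3^1
λ_0 = (1, 1)
λ_1 = (0, 2)

((1, 1), (0, 2))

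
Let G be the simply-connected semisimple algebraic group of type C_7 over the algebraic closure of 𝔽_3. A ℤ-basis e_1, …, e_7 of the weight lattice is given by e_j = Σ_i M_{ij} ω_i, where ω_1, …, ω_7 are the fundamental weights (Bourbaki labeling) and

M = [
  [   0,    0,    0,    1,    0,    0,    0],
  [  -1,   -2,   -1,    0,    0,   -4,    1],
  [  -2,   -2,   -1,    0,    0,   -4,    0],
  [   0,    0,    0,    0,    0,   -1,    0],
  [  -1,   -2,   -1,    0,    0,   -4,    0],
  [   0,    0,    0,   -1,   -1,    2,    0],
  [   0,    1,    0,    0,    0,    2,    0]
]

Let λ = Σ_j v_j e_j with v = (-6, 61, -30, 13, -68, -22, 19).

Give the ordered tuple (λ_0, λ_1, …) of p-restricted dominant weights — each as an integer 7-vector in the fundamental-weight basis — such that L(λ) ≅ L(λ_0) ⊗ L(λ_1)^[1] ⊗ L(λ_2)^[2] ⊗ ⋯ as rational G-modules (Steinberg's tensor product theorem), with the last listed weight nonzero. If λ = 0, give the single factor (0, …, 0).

((1, 0, 2, 1, 2, 2, 2), (1, 1, 2, 1, 0, 0, 2), (1, 2, 0, 2, 0, 1, 1))

ω-coordinates c = M·v, v = (-6, 61, -30, 13, -68, -22, 19):
  c_1 = (0)·(-6) + (0)·(61) + (0)·(-30) + (1)·(13) + (0)·(-68) + (0)·(-22) + (0)·(19) = 13
  c_2 = (-1)·(-6) + (-2)·(61) + (-1)·(-30) + (0)·(13) + (0)·(-68) + (-4)·(-22) + (1)·(19) = 21
  c_3 = (-2)·(-6) + (-2)·(61) + (-1)·(-30) + (0)·(13) + (0)·(-68) + (-4)·(-22) + (0)·(19) = 8
  c_4 = (0)·(-6) + (0)·(61) + (0)·(-30) + (0)·(13) + (0)·(-68) + (-1)·(-22) + (0)·(19) = 22
  c_5 = (-1)·(-6) + (-2)·(61) + (-1)·(-30) + (0)·(13) + (0)·(-68) + (-4)·(-22) + (0)·(19) = 2
  c_6 = (0)·(-6) + (0)·(61) + (0)·(-30) + (-1)·(13) + (-1)·(-68) + (2)·(-22) + (0)·(19) = 11
  c_7 = (0)·(-6) + (1)·(61) + (0)·(-30) + (0)·(13) + (0)·(-68) + (2)·(-22) + (0)·(19) = 17
Base-3 expansion of each c_i:
  c_1 = 13 = 1·3^0 + 1·3^1 + 1·3^2
  c_2 = 21 = 0·3^0 + 1·3^1 + 2·3^2
  c_3 = 8 = 2·3^0 + 2·3^1
  c_4 = 22 = 1·3^0 + 1·3^1 + 2·3^2
  c_5 = 2 = 2·3^0
  c_6 = 11 = 2·3^0 + 0·3^1 + 1·3^2
  c_7 = 17 = 2·3^0 + 2·3^1 + 1·3^2
λ_0 = (1, 0, 2, 1, 2, 2, 2)
λ_1 = (1, 1, 2, 1, 0, 0, 2)
λ_2 = (1, 2, 0, 2, 0, 1, 1)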